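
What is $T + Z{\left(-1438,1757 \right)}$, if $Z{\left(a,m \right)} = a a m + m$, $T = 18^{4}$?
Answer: $3633308641$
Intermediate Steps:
$T = 104976$
$Z{\left(a,m \right)} = m + m a^{2}$ ($Z{\left(a,m \right)} = a^{2} m + m = m a^{2} + m = m + m a^{2}$)
$T + Z{\left(-1438,1757 \right)} = 104976 + 1757 \left(1 + \left(-1438\right)^{2}\right) = 104976 + 1757 \left(1 + 2067844\right) = 104976 + 1757 \cdot 2067845 = 104976 + 3633203665 = 3633308641$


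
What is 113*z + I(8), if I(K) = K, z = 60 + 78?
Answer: 15602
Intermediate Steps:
z = 138
113*z + I(8) = 113*138 + 8 = 15594 + 8 = 15602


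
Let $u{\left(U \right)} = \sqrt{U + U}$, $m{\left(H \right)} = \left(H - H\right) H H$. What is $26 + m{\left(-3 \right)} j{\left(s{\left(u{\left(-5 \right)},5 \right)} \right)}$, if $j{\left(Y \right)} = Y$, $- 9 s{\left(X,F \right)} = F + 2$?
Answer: $26$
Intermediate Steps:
$m{\left(H \right)} = 0$ ($m{\left(H \right)} = 0 H H = 0 H = 0$)
$u{\left(U \right)} = \sqrt{2} \sqrt{U}$ ($u{\left(U \right)} = \sqrt{2 U} = \sqrt{2} \sqrt{U}$)
$s{\left(X,F \right)} = - \frac{2}{9} - \frac{F}{9}$ ($s{\left(X,F \right)} = - \frac{F + 2}{9} = - \frac{2 + F}{9} = - \frac{2}{9} - \frac{F}{9}$)
$26 + m{\left(-3 \right)} j{\left(s{\left(u{\left(-5 \right)},5 \right)} \right)} = 26 + 0 \left(- \frac{2}{9} - \frac{5}{9}\right) = 26 + 0 \left(- \frac{7}{9}\right) = 26 + 0 = 26$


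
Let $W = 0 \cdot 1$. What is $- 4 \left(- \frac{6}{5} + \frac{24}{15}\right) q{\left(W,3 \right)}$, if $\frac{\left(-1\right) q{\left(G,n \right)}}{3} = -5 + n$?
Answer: $- \frac{48}{5} \approx -9.6$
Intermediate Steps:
$W = 0$
$q{\left(G,n \right)} = 15 - 3 n$ ($q{\left(G,n \right)} = - 3 \left(-5 + n\right) = 15 - 3 n$)
$- 4 \left(- \frac{6}{5} + \frac{24}{15}\right) q{\left(W,3 \right)} = - 4 \left(- \frac{6}{5} + \frac{24}{15}\right) \left(15 - 9\right) = - 4 \left(\left(-6\right) \frac{1}{5} + 24 \cdot \frac{1}{15}\right) \left(15 - 9\right) = - 4 \left(- \frac{6}{5} + \frac{8}{5}\right) 6 = \left(-4\right) \frac{2}{5} \cdot 6 = \left(- \frac{8}{5}\right) 6 = - \frac{48}{5}$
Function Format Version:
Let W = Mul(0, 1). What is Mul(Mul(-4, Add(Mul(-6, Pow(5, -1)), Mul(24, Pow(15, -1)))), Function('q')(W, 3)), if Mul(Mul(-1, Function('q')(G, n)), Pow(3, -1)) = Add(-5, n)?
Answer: Rational(-48, 5) ≈ -9.6000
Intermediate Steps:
W = 0
Function('q')(G, n) = Add(15, Mul(-3, n)) (Function('q')(G, n) = Mul(-3, Add(-5, n)) = Add(15, Mul(-3, n)))
Mul(Mul(-4, Add(Mul(-6, Pow(5, -1)), Mul(24, Pow(15, -1)))), Function('q')(W, 3)) = Mul(Mul(-4, Add(Mul(-6, Pow(5, -1)), Mul(24, Pow(15, -1)))), Add(15, Mul(-3, 3))) = Mul(Mul(-4, Add(Mul(-6, Rational(1, 5)), Mul(24, Rational(1, 15)))), Add(15, -9)) = Mul(Mul(-4, Add(Rational(-6, 5), Rational(8, 5))), 6) = Mul(Mul(-4, Rational(2, 5)), 6) = Mul(Rational(-8, 5), 6) = Rational(-48, 5)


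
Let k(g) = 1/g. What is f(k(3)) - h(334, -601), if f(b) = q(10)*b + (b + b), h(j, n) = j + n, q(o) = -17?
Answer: 262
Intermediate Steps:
f(b) = -15*b (f(b) = -17*b + (b + b) = -17*b + 2*b = -15*b)
f(k(3)) - h(334, -601) = -15/3 - (334 - 601) = -15*1/3 - 1*(-267) = -5 + 267 = 262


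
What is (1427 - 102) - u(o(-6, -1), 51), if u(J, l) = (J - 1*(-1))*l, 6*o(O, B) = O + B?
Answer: 2667/2 ≈ 1333.5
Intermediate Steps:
o(O, B) = B/6 + O/6 (o(O, B) = (O + B)/6 = (B + O)/6 = B/6 + O/6)
u(J, l) = l*(1 + J) (u(J, l) = (J + 1)*l = (1 + J)*l = l*(1 + J))
(1427 - 102) - u(o(-6, -1), 51) = (1427 - 102) - 51*(1 + ((⅙)*(-1) + (⅙)*(-6))) = 1325 - 51*(1 + (-⅙ - 1)) = 1325 - 51*(1 - 7/6) = 1325 - 51*(-1)/6 = 1325 - 1*(-17/2) = 1325 + 17/2 = 2667/2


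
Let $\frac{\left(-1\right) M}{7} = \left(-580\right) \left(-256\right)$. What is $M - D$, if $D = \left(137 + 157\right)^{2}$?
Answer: $-1125796$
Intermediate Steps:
$D = 86436$ ($D = 294^{2} = 86436$)
$M = -1039360$ ($M = - 7 \left(\left(-580\right) \left(-256\right)\right) = \left(-7\right) 148480 = -1039360$)
$M - D = -1039360 - 86436 = -1125796$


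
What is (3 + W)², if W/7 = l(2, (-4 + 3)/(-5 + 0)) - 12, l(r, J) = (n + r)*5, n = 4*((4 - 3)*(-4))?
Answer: 326041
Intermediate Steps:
n = -16 (n = 4*(1*(-4)) = 4*(-4) = -16)
l(r, J) = -80 + 5*r (l(r, J) = (-16 + r)*5 = -80 + 5*r)
W = -574 (W = 7*((-80 + 5*2) - 12) = 7*((-80 + 10) - 12) = 7*(-70 - 12) = 7*(-82) = -574)
(3 + W)² = (3 - 574)² = (-571)² = 326041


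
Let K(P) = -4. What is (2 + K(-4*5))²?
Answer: 4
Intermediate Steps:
(2 + K(-4*5))² = (2 - 4)² = (-2)² = 4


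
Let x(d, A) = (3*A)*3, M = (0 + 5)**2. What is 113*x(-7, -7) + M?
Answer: -7094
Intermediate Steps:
M = 25 (M = 5**2 = 25)
x(d, A) = 9*A
113*x(-7, -7) + M = 113*(9*(-7)) + 25 = 113*(-63) + 25 = -7119 + 25 = -7094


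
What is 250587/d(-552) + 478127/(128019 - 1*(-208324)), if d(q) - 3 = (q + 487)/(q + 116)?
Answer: 36748124405047/461798939 ≈ 79576.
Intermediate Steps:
d(q) = 3 + (487 + q)/(116 + q) (d(q) = 3 + (q + 487)/(q + 116) = 3 + (487 + q)/(116 + q))
250587/d(-552) + 478127/(128019 - 1*(-208324)) = 250587/(((835 + 4*(-552))/(116 - 552))) + 478127/(128019 - 1*(-208324)) = 250587/(((835 - 2208)/(-436))) + 478127/(128019 + 208324) = 250587/((-1/436*(-1373))) + 478127/336343 = 250587/(1373/436) + 478127*(1/336343) = 250587*(436/1373) + 478127/336343 = 109255932/1373 + 478127/336343 = 36748124405047/461798939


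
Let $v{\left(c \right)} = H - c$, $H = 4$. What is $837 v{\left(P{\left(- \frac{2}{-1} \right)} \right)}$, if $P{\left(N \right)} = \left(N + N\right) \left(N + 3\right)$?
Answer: $-13392$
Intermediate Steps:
$P{\left(N \right)} = 2 N \left(3 + N\right)$
$v{\left(c \right)} = 4 - c$
$837 v{\left(P{\left(- \frac{2}{-1} \right)} \right)} = 837 \left(4 - 2 \left(- \frac{2}{-1}\right) \left(3 - \frac{2}{-1}\right)\right) = 837 \left(4 - 2 \left(\left(-2\right) \left(-1\right)\right) \left(3 - -2\right)\right) = 837 \left(4 - 2 \cdot 2 \left(3 + 2\right)\right) = 837 \left(4 - 2 \cdot 2 \cdot 5\right) = 837 \left(4 - 20\right) = 837 \left(-16\right) = -13392$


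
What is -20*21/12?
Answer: -35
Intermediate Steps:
-20*21/12 = -420*1/12 = -35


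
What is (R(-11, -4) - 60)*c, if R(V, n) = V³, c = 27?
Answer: -37557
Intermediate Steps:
(R(-11, -4) - 60)*c = ((-11)³ - 60)*27 = (-1331 - 60)*27 = -1391*27 = -37557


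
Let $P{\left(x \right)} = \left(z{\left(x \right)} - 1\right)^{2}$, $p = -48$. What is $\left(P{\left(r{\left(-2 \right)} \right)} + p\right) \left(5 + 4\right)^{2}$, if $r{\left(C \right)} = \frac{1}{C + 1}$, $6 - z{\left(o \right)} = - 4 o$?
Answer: $-3807$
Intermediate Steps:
$z{\left(o \right)} = 6 + 4 o$ ($z{\left(o \right)} = 6 - - 4 o = 6 + 4 o$)
$r{\left(C \right)} = \frac{1}{1 + C}$
$P{\left(x \right)} = \left(5 + 4 x\right)^{2}$ ($P{\left(x \right)} = \left(\left(6 + 4 x\right) - 1\right)^{2} = \left(5 + 4 x\right)^{2}$)
$\left(P{\left(r{\left(-2 \right)} \right)} + p\right) \left(5 + 4\right)^{2} = \left(\left(5 + \frac{4}{1 - 2}\right)^{2} - 48\right) \left(5 + 4\right)^{2} = \left(\left(5 + \frac{4}{-1}\right)^{2} - 48\right) 9^{2} = \left(\left(5 + 4 \left(-1\right)\right)^{2} - 48\right) 81 = \left(\left(5 - 4\right)^{2} - 48\right) 81 = \left(1^{2} - 48\right) 81 = \left(1 - 48\right) 81 = \left(-47\right) 81 = -3807$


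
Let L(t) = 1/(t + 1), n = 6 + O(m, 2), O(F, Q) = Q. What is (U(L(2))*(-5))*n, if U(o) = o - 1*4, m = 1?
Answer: 440/3 ≈ 146.67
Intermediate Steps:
n = 8 (n = 6 + 2 = 8)
L(t) = 1/(1 + t)
U(o) = -4 + o (U(o) = o - 4 = -4 + o)
(U(L(2))*(-5))*n = ((-4 + 1/(1 + 2))*(-5))*8 = ((-4 + 1/3)*(-5))*8 = ((-4 + ⅓)*(-5))*8 = -11/3*(-5)*8 = (55/3)*8 = 440/3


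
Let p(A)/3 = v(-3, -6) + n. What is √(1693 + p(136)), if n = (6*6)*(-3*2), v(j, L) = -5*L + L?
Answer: √1117 ≈ 33.422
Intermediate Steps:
v(j, L) = -4*L
n = -216 (n = 36*(-6) = -216)
p(A) = -576 (p(A) = 3*(-4*(-6) - 216) = 3*(24 - 216) = 3*(-192) = -576)
√(1693 + p(136)) = √(1693 - 576) = √1117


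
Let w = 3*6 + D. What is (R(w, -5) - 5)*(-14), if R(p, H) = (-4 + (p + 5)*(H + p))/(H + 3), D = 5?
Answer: 3570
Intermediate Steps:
w = 23 (w = 3*6 + 5 = 18 + 5 = 23)
R(p, H) = (-4 + (5 + p)*(H + p))/(3 + H)
(R(w, -5) - 5)*(-14) = ((-4 + 23² + 5*(-5) + 5*23 - 5*23)/(3 - 5) - 5)*(-14) = ((-4 + 529 - 25 + 115 - 115)/(-2) - 5)*(-14) = (-½*500 - 5)*(-14) = (-250 - 5)*(-14) = -255*(-14) = 3570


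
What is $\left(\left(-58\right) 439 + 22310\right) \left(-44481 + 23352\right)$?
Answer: $66598608$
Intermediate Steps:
$\left(\left(-58\right) 439 + 22310\right) \left(-44481 + 23352\right) = \left(-25462 + 22310\right) \left(-21129\right) = \left(-3152\right) \left(-21129\right) = 66598608$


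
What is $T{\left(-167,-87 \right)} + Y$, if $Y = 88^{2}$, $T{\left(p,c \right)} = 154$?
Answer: $7898$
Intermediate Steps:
$Y = 7744$
$T{\left(-167,-87 \right)} + Y = 154 + 7744 = 7898$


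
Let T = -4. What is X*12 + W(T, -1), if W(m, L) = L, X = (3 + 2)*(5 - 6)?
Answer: -61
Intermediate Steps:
X = -5 (X = 5*(-1) = -5)
X*12 + W(T, -1) = -5*12 - 1 = -60 - 1 = -61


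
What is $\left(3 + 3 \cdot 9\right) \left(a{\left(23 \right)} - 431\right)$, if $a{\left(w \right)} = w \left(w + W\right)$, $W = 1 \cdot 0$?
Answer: $2940$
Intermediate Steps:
$W = 0$
$a{\left(w \right)} = w^{2}$ ($a{\left(w \right)} = w \left(w + 0\right) = w w = w^{2}$)
$\left(3 + 3 \cdot 9\right) \left(a{\left(23 \right)} - 431\right) = \left(3 + 3 \cdot 9\right) \left(23^{2} - 431\right) = \left(3 + 27\right) \left(529 - 431\right) = 30 \cdot 98 = 2940$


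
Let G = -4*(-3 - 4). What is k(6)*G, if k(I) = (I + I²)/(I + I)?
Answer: 98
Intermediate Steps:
k(I) = (I + I²)/(2*I) (k(I) = (I + I²)/((2*I)) = (I + I²)*(1/(2*I)) = (I + I²)/(2*I))
G = 28 (G = -4*(-7) = 28)
k(6)*G = (½ + (½)*6)*28 = (½ + 3)*28 = (7/2)*28 = 98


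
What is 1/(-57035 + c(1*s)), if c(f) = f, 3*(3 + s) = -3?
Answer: -1/57039 ≈ -1.7532e-5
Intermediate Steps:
s = -4 (s = -3 + (⅓)*(-3) = -3 - 1 = -4)
1/(-57035 + c(1*s)) = 1/(-57035 + 1*(-4)) = 1/(-57035 - 4) = 1/(-57039) = -1/57039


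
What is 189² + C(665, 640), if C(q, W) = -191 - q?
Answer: 34865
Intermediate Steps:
189² + C(665, 640) = 189² + (-191 - 1*665) = 35721 + (-191 - 665) = 35721 - 856 = 34865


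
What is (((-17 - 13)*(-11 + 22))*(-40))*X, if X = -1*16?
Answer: -211200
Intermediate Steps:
X = -16
(((-17 - 13)*(-11 + 22))*(-40))*X = (((-17 - 13)*(-11 + 22))*(-40))*(-16) = (-30*11*(-40))*(-16) = -330*(-40)*(-16) = 13200*(-16) = -211200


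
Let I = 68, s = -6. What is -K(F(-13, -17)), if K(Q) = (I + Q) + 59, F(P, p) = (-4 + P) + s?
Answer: -104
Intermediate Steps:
F(P, p) = -10 + P (F(P, p) = (-4 + P) - 6 = -10 + P)
K(Q) = 127 + Q (K(Q) = (68 + Q) + 59 = 127 + Q)
-K(F(-13, -17)) = -(127 + (-10 - 13)) = -(127 - 23) = -1*104 = -104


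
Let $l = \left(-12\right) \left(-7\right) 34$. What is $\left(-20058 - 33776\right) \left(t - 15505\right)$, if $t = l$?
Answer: $680946266$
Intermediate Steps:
$l = 2856$ ($l = 84 \cdot 34 = 2856$)
$t = 2856$
$\left(-20058 - 33776\right) \left(t - 15505\right) = \left(-20058 - 33776\right) \left(2856 - 15505\right) = \left(-53834\right) \left(-12649\right) = 680946266$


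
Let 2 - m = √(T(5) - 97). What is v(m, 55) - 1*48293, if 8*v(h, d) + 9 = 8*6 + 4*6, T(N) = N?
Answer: -386281/8 ≈ -48285.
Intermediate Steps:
m = 2 - 2*I*√23 (m = 2 - √(5 - 97) = 2 - √(-92) = 2 - 2*I*√23 ≈ 2.0 - 9.5917*I)
v(h, d) = 63/8 (v(h, d) = -9/8 + (8*6 + 4*6)/8 = -9/8 + (48 + 24)/8 = -9/8 + (⅛)*72 = -9/8 + 9 = 63/8)
v(m, 55) - 1*48293 = 63/8 - 1*48293 = 63/8 - 48293 = -386281/8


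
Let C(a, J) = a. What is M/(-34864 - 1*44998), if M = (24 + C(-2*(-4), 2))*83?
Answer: -1328/39931 ≈ -0.033257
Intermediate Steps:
M = 2656 (M = (24 - 2*(-4))*83 = (24 + 8)*83 = 32*83 = 2656)
M/(-34864 - 1*44998) = 2656/(-34864 - 1*44998) = 2656/(-34864 - 44998) = 2656/(-79862) = 2656*(-1/79862) = -1328/39931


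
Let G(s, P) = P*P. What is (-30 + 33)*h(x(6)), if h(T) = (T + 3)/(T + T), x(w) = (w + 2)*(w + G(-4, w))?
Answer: 339/224 ≈ 1.5134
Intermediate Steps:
G(s, P) = P²
x(w) = (2 + w)*(w + w²) (x(w) = (w + 2)*(w + w²) = (2 + w)*(w + w²))
h(T) = (3 + T)/(2*T) (h(T) = (3 + T)/((2*T)) = (3 + T)*(1/(2*T)) = (3 + T)/(2*T))
(-30 + 33)*h(x(6)) = (-30 + 33)*((3 + 6*(2 + 6² + 3*6))/(2*((6*(2 + 6² + 3*6))))) = 3*((3 + 6*(2 + 36 + 18))/(2*((6*(2 + 36 + 18))))) = 3*((3 + 6*56)/(2*((6*56)))) = 3*((½)*(3 + 336)/336) = 3*((½)*(1/336)*339) = 3*(113/224) = 339/224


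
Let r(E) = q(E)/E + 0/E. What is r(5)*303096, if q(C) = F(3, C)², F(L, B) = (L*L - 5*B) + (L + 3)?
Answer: 6061920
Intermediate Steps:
F(L, B) = 3 + L + L² - 5*B (F(L, B) = (L² - 5*B) + (3 + L) = 3 + L + L² - 5*B)
q(C) = (15 - 5*C)² (q(C) = (3 + 3 + 3² - 5*C)² = (3 + 3 + 9 - 5*C)² = (15 - 5*C)²)
r(E) = 25*(3 - E)²/E (r(E) = (25*(3 - E)²)/E + 0/E = 25*(3 - E)²/E + 0 = 25*(3 - E)²/E)
r(5)*303096 = (25*(3 - 1*5)²/5)*303096 = (25*(⅕)*(3 - 5)²)*303096 = (25*(⅕)*(-2)²)*303096 = (25*(⅕)*4)*303096 = 20*303096 = 6061920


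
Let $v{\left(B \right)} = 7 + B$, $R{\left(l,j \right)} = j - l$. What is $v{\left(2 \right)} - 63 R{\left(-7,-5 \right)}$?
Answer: $-117$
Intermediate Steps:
$v{\left(2 \right)} - 63 R{\left(-7,-5 \right)} = \left(7 + 2\right) - 63 \left(-5 - -7\right) = 9 - 63 \left(-5 + 7\right) = 9 - 126 = -117$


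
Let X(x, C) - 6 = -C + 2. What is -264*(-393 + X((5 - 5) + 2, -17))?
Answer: 97152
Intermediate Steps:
X(x, C) = 8 - C (X(x, C) = 6 + (-C + 2) = 6 + (2 - C) = 8 - C)
-264*(-393 + X((5 - 5) + 2, -17)) = -264*(-393 + (8 - 1*(-17))) = -264*(-393 + (8 + 17)) = -264*(-393 + 25) = -264*(-368) = 97152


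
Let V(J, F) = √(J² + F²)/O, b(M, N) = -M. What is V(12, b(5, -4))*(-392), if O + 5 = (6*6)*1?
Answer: -5096/31 ≈ -164.39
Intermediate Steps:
O = 31 (O = -5 + (6*6)*1 = -5 + 36*1 = -5 + 36 = 31)
V(J, F) = √(F² + J²)/31 (V(J, F) = √(J² + F²)/31 = √(F² + J²)*(1/31) = √(F² + J²)/31)
V(12, b(5, -4))*(-392) = (√((-1*5)² + 12²)/31)*(-392) = (√((-5)² + 144)/31)*(-392) = (√(25 + 144)/31)*(-392) = (√169/31)*(-392) = ((1/31)*13)*(-392) = (13/31)*(-392) = -5096/31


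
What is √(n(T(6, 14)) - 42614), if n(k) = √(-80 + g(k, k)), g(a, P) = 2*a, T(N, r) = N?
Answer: √(-42614 + 2*I*√17) ≈ 0.02 + 206.43*I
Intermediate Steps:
n(k) = √(-80 + 2*k)
√(n(T(6, 14)) - 42614) = √(√(-80 + 2*6) - 42614) = √(√(-80 + 12) - 42614) = √(√(-68) - 42614) = √(2*I*√17 - 42614) = √(-42614 + 2*I*√17)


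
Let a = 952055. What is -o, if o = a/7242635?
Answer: -190411/1448527 ≈ -0.13145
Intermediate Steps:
o = 190411/1448527 (o = 952055/7242635 = 952055*(1/7242635) = 190411/1448527 ≈ 0.13145)
-o = -1*190411/1448527 = -190411/1448527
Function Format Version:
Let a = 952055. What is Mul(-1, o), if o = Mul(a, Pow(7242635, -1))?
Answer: Rational(-190411, 1448527) ≈ -0.13145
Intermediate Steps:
o = Rational(190411, 1448527) (o = Mul(952055, Pow(7242635, -1)) = Mul(952055, Rational(1, 7242635)) = Rational(190411, 1448527) ≈ 0.13145)
Mul(-1, o) = Mul(-1, Rational(190411, 1448527)) = Rational(-190411, 1448527)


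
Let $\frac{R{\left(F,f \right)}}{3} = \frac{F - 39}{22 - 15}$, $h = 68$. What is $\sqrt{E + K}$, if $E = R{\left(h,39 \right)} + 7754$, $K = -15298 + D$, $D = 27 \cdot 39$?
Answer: $\frac{5 i \sqrt{12698}}{7} \approx 80.49 i$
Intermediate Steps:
$D = 1053$
$R{\left(F,f \right)} = - \frac{117}{7} + \frac{3 F}{7}$ ($R{\left(F,f \right)} = 3 \frac{F - 39}{22 - 15} = 3 \frac{-39 + F}{7} = 3 \left(-39 + F\right) \frac{1}{7} = 3 \left(- \frac{39}{7} + \frac{F}{7}\right) = - \frac{117}{7} + \frac{3 F}{7}$)
$K = -14245$ ($K = -15298 + 1053 = -14245$)
$E = \frac{54365}{7}$ ($E = \left(- \frac{117}{7} + \frac{3}{7} \cdot 68\right) + 7754 = \left(- \frac{117}{7} + \frac{204}{7}\right) + 7754 = \frac{87}{7} + 7754 = \frac{54365}{7} \approx 7766.4$)
$\sqrt{E + K} = \sqrt{\frac{54365}{7} - 14245} = \sqrt{- \frac{45350}{7}} = \frac{5 i \sqrt{12698}}{7}$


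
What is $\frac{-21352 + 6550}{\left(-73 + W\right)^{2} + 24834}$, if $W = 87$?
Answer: $- \frac{7401}{12515} \approx -0.59137$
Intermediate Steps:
$\frac{-21352 + 6550}{\left(-73 + W\right)^{2} + 24834} = \frac{-21352 + 6550}{\left(-73 + 87\right)^{2} + 24834} = - \frac{14802}{14^{2} + 24834} = - \frac{14802}{196 + 24834} = - \frac{14802}{25030} = \left(-14802\right) \frac{1}{25030} = - \frac{7401}{12515}$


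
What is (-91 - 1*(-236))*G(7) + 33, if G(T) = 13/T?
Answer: 2116/7 ≈ 302.29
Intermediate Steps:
(-91 - 1*(-236))*G(7) + 33 = (-91 - 1*(-236))*(13/7) + 33 = (-91 + 236)*(13*(1/7)) + 33 = 145*(13/7) + 33 = 1885/7 + 33 = 2116/7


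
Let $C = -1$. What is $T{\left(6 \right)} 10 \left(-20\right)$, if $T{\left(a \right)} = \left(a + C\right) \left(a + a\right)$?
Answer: $-12000$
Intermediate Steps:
$T{\left(a \right)} = 2 a \left(-1 + a\right)$ ($T{\left(a \right)} = \left(a - 1\right) \left(a + a\right) = \left(-1 + a\right) 2 a = 2 a \left(-1 + a\right)$)
$T{\left(6 \right)} 10 \left(-20\right) = 2 \cdot 6 \left(-1 + 6\right) 10 \left(-20\right) = 2 \cdot 6 \cdot 5 \cdot 10 \left(-20\right) = 60 \cdot 10 \left(-20\right) = 600 \left(-20\right) = -12000$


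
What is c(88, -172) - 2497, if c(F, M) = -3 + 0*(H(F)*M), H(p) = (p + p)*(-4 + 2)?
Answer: -2500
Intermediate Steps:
H(p) = -4*p (H(p) = (2*p)*(-2) = -4*p)
c(F, M) = -3 (c(F, M) = -3 + 0*((-4*F)*M) = -3 + 0*(-4*F*M) = -3 + 0 = -3)
c(88, -172) - 2497 = -3 - 2497 = -2500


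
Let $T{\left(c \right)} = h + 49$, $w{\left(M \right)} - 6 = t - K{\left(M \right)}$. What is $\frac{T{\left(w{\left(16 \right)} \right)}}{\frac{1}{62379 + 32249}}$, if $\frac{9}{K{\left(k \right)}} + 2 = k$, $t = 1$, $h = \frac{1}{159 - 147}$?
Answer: $\frac{13933973}{3} \approx 4.6447 \cdot 10^{6}$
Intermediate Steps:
$h = \frac{1}{12} \approx 0.083333$
$K{\left(k \right)} = \frac{9}{-2 + k}$
$w{\left(M \right)} = 7 - \frac{9}{-2 + M}$ ($w{\left(M \right)} = 6 + \left(1 - \frac{9}{-2 + M}\right) = 7 - \frac{9}{-2 + M}$)
$T{\left(c \right)} = \frac{589}{12}$ ($T{\left(c \right)} = \frac{1}{12} + 49 = \frac{589}{12}$)
$\frac{T{\left(w{\left(16 \right)} \right)}}{\frac{1}{62379 + 32249}} = \frac{589}{12 \frac{1}{62379 + 32249}} = \frac{589}{12 \cdot \frac{1}{94628}} = \frac{589 \frac{1}{\frac{1}{94628}}}{12} = \frac{589}{12} \cdot 94628 = \frac{13933973}{3}$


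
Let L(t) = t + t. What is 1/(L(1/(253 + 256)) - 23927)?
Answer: -509/12178841 ≈ -4.1794e-5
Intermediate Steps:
L(t) = 2*t
1/(L(1/(253 + 256)) - 23927) = 1/(2/(253 + 256) - 23927) = 1/(2/509 - 23927) = 1/(-12178841/509) = -509/12178841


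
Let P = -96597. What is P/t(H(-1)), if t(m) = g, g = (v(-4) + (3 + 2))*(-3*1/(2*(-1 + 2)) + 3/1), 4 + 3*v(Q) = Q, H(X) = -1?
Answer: -193194/7 ≈ -27599.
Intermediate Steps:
v(Q) = -4/3 + Q/3
g = 7/2 (g = ((-4/3 + (⅓)*(-4)) + (3 + 2))*(-3*1/(2*(-1 + 2)) + 3/1) = ((-4/3 - 4/3) + 5)*(-3/(1*2) + 3*1) = (-8/3 + 5)*(-3/2 + 3) = 7*(-3*½ + 3)/3 = 7*(-3/2 + 3)/3 = (7/3)*(3/2) = 7/2 ≈ 3.5000)
t(m) = 7/2
P/t(H(-1)) = -96597/7/2 = -96597*2/7 = -193194/7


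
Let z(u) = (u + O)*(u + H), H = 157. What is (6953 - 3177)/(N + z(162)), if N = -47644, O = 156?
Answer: 1888/26899 ≈ 0.070189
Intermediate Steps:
z(u) = (156 + u)*(157 + u) (z(u) = (u + 156)*(u + 157) = (156 + u)*(157 + u))
(6953 - 3177)/(N + z(162)) = (6953 - 3177)/(-47644 + (24492 + 162**2 + 313*162)) = 3776/(-47644 + (24492 + 26244 + 50706)) = 3776/(-47644 + 101442) = 3776/53798 = 3776*(1/53798) = 1888/26899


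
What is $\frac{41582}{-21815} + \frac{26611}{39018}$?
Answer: $- \frac{1041927511}{851177670} \approx -1.2241$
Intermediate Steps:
$\frac{41582}{-21815} + \frac{26611}{39018} = 41582 \left(- \frac{1}{21815}\right) + 26611 \cdot \frac{1}{39018} = - \frac{41582}{21815} + \frac{26611}{39018} = - \frac{1041927511}{851177670}$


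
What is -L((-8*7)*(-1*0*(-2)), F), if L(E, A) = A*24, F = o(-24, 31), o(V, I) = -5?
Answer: 120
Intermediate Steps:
F = -5
L(E, A) = 24*A
-L((-8*7)*(-1*0*(-2)), F) = -24*(-5) = -1*(-120) = 120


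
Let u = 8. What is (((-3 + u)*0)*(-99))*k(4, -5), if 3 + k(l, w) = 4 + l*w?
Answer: 0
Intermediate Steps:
k(l, w) = 1 + l*w (k(l, w) = -3 + (4 + l*w) = 1 + l*w)
(((-3 + u)*0)*(-99))*k(4, -5) = (((-3 + 8)*0)*(-99))*(1 + 4*(-5)) = ((5*0)*(-99))*(1 - 20) = (0*(-99))*(-19) = 0*(-19) = 0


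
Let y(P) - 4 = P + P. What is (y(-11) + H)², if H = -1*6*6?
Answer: 2916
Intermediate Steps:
y(P) = 4 + 2*P (y(P) = 4 + (P + P) = 4 + 2*P)
H = -36 (H = -6*6 = -36)
(y(-11) + H)² = ((4 + 2*(-11)) - 36)² = ((4 - 22) - 36)² = (-18 - 36)² = (-54)² = 2916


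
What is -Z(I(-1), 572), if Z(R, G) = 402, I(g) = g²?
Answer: -402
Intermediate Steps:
-Z(I(-1), 572) = -1*402 = -402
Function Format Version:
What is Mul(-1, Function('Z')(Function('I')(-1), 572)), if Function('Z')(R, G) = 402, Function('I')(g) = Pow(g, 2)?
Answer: -402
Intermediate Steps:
Mul(-1, Function('Z')(Function('I')(-1), 572)) = Mul(-1, 402) = -402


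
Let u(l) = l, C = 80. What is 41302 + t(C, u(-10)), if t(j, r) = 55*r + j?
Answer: 40832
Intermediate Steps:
t(j, r) = j + 55*r
41302 + t(C, u(-10)) = 41302 + (80 + 55*(-10)) = 41302 + (80 - 550) = 41302 - 470 = 40832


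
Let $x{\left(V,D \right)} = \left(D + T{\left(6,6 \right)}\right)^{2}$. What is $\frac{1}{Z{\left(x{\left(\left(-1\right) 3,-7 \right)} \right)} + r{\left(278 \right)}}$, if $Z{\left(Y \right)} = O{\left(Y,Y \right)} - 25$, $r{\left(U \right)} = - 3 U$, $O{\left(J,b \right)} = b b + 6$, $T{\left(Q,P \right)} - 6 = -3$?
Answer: $- \frac{1}{597} \approx -0.001675$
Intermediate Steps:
$T{\left(Q,P \right)} = 3$ ($T{\left(Q,P \right)} = 6 - 3 = 3$)
$O{\left(J,b \right)} = 6 + b^{2}$ ($O{\left(J,b \right)} = b^{2} + 6 = 6 + b^{2}$)
$x{\left(V,D \right)} = \left(3 + D\right)^{2}$ ($x{\left(V,D \right)} = \left(D + 3\right)^{2} = \left(3 + D\right)^{2}$)
$Z{\left(Y \right)} = -19 + Y^{2}$ ($Z{\left(Y \right)} = \left(6 + Y^{2}\right) - 25 = -19 + Y^{2}$)
$\frac{1}{Z{\left(x{\left(\left(-1\right) 3,-7 \right)} \right)} + r{\left(278 \right)}} = \frac{1}{\left(-19 + \left(\left(3 - 7\right)^{2}\right)^{2}\right) - 834} = \frac{1}{\left(-19 + \left(\left(-4\right)^{2}\right)^{2}\right) - 834} = \frac{1}{\left(-19 + 16^{2}\right) - 834} = \frac{1}{\left(-19 + 256\right) - 834} = \frac{1}{237 - 834} = \frac{1}{-597} = - \frac{1}{597}$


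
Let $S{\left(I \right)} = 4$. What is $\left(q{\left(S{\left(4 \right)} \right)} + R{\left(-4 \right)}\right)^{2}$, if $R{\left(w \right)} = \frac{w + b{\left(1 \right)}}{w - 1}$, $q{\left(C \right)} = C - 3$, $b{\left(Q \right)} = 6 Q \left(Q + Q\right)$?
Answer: $\frac{9}{25} \approx 0.36$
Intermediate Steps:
$b{\left(Q \right)} = 12 Q^{2}$ ($b{\left(Q \right)} = 6 Q 2 Q = 12 Q^{2}$)
$q{\left(C \right)} = -3 + C$ ($q{\left(C \right)} = C - 3 = -3 + C$)
$R{\left(w \right)} = \frac{12 + w}{-1 + w}$ ($R{\left(w \right)} = \frac{w + 12 \cdot 1^{2}}{w - 1} = \frac{w + 12 \cdot 1}{-1 + w} = \frac{w + 12}{-1 + w} = \frac{12 + w}{-1 + w}$)
$\left(q{\left(S{\left(4 \right)} \right)} + R{\left(-4 \right)}\right)^{2} = \left(\left(-3 + 4\right) + \frac{12 - 4}{-1 - 4}\right)^{2} = \left(1 + \frac{1}{-5} \cdot 8\right)^{2} = \left(1 - \frac{8}{5}\right)^{2} = \left(- \frac{3}{5}\right)^{2} = \frac{9}{25}$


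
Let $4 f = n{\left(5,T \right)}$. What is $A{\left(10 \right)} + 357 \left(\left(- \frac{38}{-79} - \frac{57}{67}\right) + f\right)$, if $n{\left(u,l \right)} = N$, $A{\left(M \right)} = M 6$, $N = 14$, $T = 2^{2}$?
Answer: $\frac{12465069}{10586} \approx 1177.5$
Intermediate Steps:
$T = 4$
$A{\left(M \right)} = 6 M$
$n{\left(u,l \right)} = 14$
$f = \frac{7}{2}$ ($f = \frac{1}{4} \cdot 14 = \frac{7}{2} \approx 3.5$)
$A{\left(10 \right)} + 357 \left(\left(- \frac{38}{-79} - \frac{57}{67}\right) + f\right) = 6 \cdot 10 + 357 \left(\left(- \frac{38}{-79} - \frac{57}{67}\right) + \frac{7}{2}\right) = 60 + 357 \left(\left(\left(-38\right) \left(- \frac{1}{79}\right) - \frac{57}{67}\right) + \frac{7}{2}\right) = 60 + 357 \left(\left(\frac{38}{79} - \frac{57}{67}\right) + \frac{7}{2}\right) = 60 + 357 \left(- \frac{1957}{5293} + \frac{7}{2}\right) = 60 + 357 \cdot \frac{33137}{10586} = 60 + \frac{11829909}{10586} = \frac{12465069}{10586}$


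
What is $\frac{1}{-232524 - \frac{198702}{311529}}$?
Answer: $- \frac{103843}{24146055966} \approx -4.3006 \cdot 10^{-6}$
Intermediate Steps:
$\frac{1}{-232524 - \frac{198702}{311529}} = \frac{1}{-232524 - \frac{66234}{103843}} = \frac{1}{- \frac{24146055966}{103843}} = - \frac{103843}{24146055966}$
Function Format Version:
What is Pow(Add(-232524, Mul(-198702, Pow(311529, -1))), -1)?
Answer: Rational(-103843, 24146055966) ≈ -4.3006e-6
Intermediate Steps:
Pow(Add(-232524, Mul(-198702, Pow(311529, -1))), -1) = Pow(Add(-232524, Mul(-198702, Rational(1, 311529))), -1) = Pow(Add(-232524, Rational(-66234, 103843)), -1) = Pow(Rational(-24146055966, 103843), -1) = Rational(-103843, 24146055966)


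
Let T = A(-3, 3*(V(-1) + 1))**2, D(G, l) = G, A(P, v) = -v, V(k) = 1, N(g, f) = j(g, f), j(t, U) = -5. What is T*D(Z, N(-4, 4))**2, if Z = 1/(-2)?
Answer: 9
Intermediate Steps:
N(g, f) = -5
Z = -1/2 (Z = 1*(-1/2) = -1/2 ≈ -0.50000)
T = 36 (T = (-3*(1 + 1))**2 = (-3*2)**2 = (-1*6)**2 = (-6)**2 = 36)
T*D(Z, N(-4, 4))**2 = 36*(-1/2)**2 = 36*(1/4) = 9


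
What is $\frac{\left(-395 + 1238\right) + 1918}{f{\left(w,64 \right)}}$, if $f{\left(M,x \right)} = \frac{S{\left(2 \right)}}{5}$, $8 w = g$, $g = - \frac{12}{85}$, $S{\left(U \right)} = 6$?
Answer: $\frac{13805}{6} \approx 2300.8$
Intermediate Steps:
$g = - \frac{12}{85}$ ($g = \left(-12\right) \frac{1}{85} = - \frac{12}{85} \approx -0.14118$)
$w = - \frac{3}{170}$ ($w = \frac{1}{8} \left(- \frac{12}{85}\right) = - \frac{3}{170} \approx -0.017647$)
$f{\left(M,x \right)} = \frac{6}{5}$
$\frac{\left(-395 + 1238\right) + 1918}{f{\left(w,64 \right)}} = \frac{\left(-395 + 1238\right) + 1918}{\frac{6}{5}} = \left(843 + 1918\right) \frac{5}{6} = 2761 \cdot \frac{5}{6} = \frac{13805}{6}$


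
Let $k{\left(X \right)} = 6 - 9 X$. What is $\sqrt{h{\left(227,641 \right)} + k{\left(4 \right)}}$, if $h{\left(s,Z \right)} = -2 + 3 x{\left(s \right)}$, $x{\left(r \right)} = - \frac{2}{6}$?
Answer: $i \sqrt{33} \approx 5.7446 i$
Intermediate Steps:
$x{\left(r \right)} = - \frac{1}{3}$ ($x{\left(r \right)} = \left(-2\right) \frac{1}{6} = - \frac{1}{3}$)
$h{\left(s,Z \right)} = -3$ ($h{\left(s,Z \right)} = -2 + 3 \left(- \frac{1}{3}\right) = -2 - 1 = -3$)
$\sqrt{h{\left(227,641 \right)} + k{\left(4 \right)}} = \sqrt{-3 + \left(6 - 36\right)} = \sqrt{-3 - 30} = \sqrt{-33} = i \sqrt{33}$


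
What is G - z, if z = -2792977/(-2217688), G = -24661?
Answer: -4972108795/201608 ≈ -24662.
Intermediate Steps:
z = 253907/201608 (z = -2792977*(-1/2217688) = 253907/201608 ≈ 1.2594)
G - z = -24661 - 1*253907/201608 = -24661 - 253907/201608 = -4972108795/201608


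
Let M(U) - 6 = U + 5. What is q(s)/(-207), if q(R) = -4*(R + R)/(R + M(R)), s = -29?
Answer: 232/9729 ≈ 0.023846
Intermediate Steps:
M(U) = 11 + U (M(U) = 6 + (U + 5) = 6 + (5 + U) = 11 + U)
q(R) = -8*R/(11 + 2*R) (q(R) = -4*(R + R)/(R + (11 + R)) = -4*2*R/(11 + 2*R) = -8*R/(11 + 2*R))
q(s)/(-207) = -8*(-29)/(11 + 2*(-29))/(-207) = -8*(-29)/(11 - 58)*(-1/207) = -8*(-29)/(-47)*(-1/207) = -8*(-29)*(-1/47)*(-1/207) = -232/47*(-1/207) = 232/9729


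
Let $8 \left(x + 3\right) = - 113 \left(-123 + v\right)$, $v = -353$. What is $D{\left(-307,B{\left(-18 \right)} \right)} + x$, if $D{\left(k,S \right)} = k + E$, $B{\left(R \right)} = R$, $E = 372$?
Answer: $\frac{13571}{2} \approx 6785.5$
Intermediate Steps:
$D{\left(k,S \right)} = 372 + k$ ($D{\left(k,S \right)} = k + 372 = 372 + k$)
$x = \frac{13441}{2}$ ($x = -3 + \frac{\left(-113\right) \left(-123 - 353\right)}{8} = -3 + \frac{\left(-113\right) \left(-476\right)}{8} = -3 + \frac{1}{8} \cdot 53788 = -3 + \frac{13447}{2} = \frac{13441}{2} \approx 6720.5$)
$D{\left(-307,B{\left(-18 \right)} \right)} + x = \left(372 - 307\right) + \frac{13441}{2} = 65 + \frac{13441}{2} = \frac{13571}{2}$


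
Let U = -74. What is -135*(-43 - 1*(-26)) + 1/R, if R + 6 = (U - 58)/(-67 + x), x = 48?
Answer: 41329/18 ≈ 2296.1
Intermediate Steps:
R = 18/19 (R = -6 + (-74 - 58)/(-67 + 48) = -6 - 132/(-19) = -6 - 132*(-1/19) = -6 + 132/19 = 18/19 ≈ 0.94737)
-135*(-43 - 1*(-26)) + 1/R = -135*(-43 - 1*(-26)) + 1/(18/19) = -135*(-43 + 26) + 19/18 = -135*(-17) + 19/18 = 2295 + 19/18 = 41329/18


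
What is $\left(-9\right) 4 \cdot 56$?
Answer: $-2016$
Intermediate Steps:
$\left(-9\right) 4 \cdot 56 = \left(-36\right) 56 = -2016$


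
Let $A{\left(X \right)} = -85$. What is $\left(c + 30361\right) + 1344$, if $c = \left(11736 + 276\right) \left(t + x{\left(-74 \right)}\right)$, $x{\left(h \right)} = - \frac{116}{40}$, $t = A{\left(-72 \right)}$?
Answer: $- \frac{5120749}{5} \approx -1.0242 \cdot 10^{6}$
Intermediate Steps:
$t = -85$
$x{\left(h \right)} = - \frac{29}{10}$ ($x{\left(h \right)} = \left(-116\right) \frac{1}{40} = - \frac{29}{10}$)
$c = - \frac{5279274}{5}$ ($c = \left(11736 + 276\right) \left(-85 - \frac{29}{10}\right) = 12012 \left(- \frac{879}{10}\right) = - \frac{5279274}{5} \approx -1.0559 \cdot 10^{6}$)
$\left(c + 30361\right) + 1344 = \left(- \frac{5279274}{5} + 30361\right) + 1344 = - \frac{5127469}{5} + 1344 = - \frac{5120749}{5}$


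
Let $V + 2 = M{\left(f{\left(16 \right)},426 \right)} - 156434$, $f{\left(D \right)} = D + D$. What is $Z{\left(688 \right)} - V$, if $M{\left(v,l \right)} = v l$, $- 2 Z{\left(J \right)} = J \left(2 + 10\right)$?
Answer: $138676$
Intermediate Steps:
$Z{\left(J \right)} = - 6 J$ ($Z{\left(J \right)} = - \frac{J \left(2 + 10\right)}{2} = - \frac{J 12}{2} = - \frac{12 J}{2} = - 6 J$)
$f{\left(D \right)} = 2 D$
$M{\left(v,l \right)} = l v$
$V = -142804$ ($V = -2 + \left(426 \cdot 2 \cdot 16 - 156434\right) = -2 + \left(426 \cdot 32 - 156434\right) = -2 + \left(13632 - 156434\right) = -2 - 142802 = -142804$)
$Z{\left(688 \right)} - V = \left(-6\right) 688 - -142804 = -4128 + 142804 = 138676$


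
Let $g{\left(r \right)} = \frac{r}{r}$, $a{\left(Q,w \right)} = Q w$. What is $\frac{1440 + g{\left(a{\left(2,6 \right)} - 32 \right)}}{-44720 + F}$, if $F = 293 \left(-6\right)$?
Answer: $- \frac{1441}{46478} \approx -0.031004$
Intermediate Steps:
$F = -1758$
$g{\left(r \right)} = 1$
$\frac{1440 + g{\left(a{\left(2,6 \right)} - 32 \right)}}{-44720 + F} = \frac{1440 + 1}{-44720 - 1758} = \frac{1441}{-46478} = 1441 \left(- \frac{1}{46478}\right) = - \frac{1441}{46478}$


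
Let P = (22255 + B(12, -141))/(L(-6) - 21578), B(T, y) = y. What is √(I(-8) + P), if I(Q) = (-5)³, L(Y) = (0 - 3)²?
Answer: I*√58629696991/21569 ≈ 11.226*I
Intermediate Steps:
L(Y) = 9 (L(Y) = (-3)² = 9)
P = -22114/21569 (P = (22255 - 141)/(9 - 21578) = 22114/(-21569) = 22114*(-1/21569) = -22114/21569 ≈ -1.0253)
I(Q) = -125
√(I(-8) + P) = √(-125 - 22114/21569) = √(-2718239/21569) = I*√58629696991/21569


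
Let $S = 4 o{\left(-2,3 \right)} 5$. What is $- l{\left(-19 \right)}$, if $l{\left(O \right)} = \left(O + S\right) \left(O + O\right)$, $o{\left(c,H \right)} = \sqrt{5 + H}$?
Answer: $-722 + 1520 \sqrt{2} \approx 1427.6$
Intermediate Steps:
$S = 40 \sqrt{2}$ ($S = 4 \sqrt{5 + 3} \cdot 5 = 4 \sqrt{8} \cdot 5 = 4 \cdot 2 \sqrt{2} \cdot 5 = 8 \sqrt{2} \cdot 5 = 40 \sqrt{2} \approx 56.569$)
$l{\left(O \right)} = 2 O \left(O + 40 \sqrt{2}\right)$ ($l{\left(O \right)} = \left(O + 40 \sqrt{2}\right) \left(O + O\right) = \left(O + 40 \sqrt{2}\right) 2 O = 2 O \left(O + 40 \sqrt{2}\right)$)
$- l{\left(-19 \right)} = - 2 \left(-19\right) \left(-19 + 40 \sqrt{2}\right) = - (722 - 1520 \sqrt{2}) = -722 + 1520 \sqrt{2}$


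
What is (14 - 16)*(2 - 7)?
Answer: 10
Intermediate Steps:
(14 - 16)*(2 - 7) = -2*(-5) = 10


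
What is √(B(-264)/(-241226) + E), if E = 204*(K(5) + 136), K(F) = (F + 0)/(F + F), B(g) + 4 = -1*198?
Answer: √405089579365487/120613 ≈ 166.87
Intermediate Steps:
B(g) = -202 (B(g) = -4 - 1*198 = -4 - 198 = -202)
K(F) = ½ (K(F) = F/((2*F)) = F*(1/(2*F)) = ½)
E = 27846 (E = 204*(½ + 136) = 204*(273/2) = 27846)
√(B(-264)/(-241226) + E) = √(-202/(-241226) + 27846) = √(-202*(-1/241226) + 27846) = √(101/120613 + 27846) = √(3358589699/120613) = √405089579365487/120613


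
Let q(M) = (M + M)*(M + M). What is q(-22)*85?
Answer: 164560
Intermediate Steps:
q(M) = 4*M**2 (q(M) = (2*M)*(2*M) = 4*M**2)
q(-22)*85 = (4*(-22)**2)*85 = (4*484)*85 = 1936*85 = 164560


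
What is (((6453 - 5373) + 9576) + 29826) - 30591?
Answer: 9891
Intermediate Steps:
(((6453 - 5373) + 9576) + 29826) - 30591 = ((1080 + 9576) + 29826) - 30591 = (10656 + 29826) - 30591 = 40482 - 30591 = 9891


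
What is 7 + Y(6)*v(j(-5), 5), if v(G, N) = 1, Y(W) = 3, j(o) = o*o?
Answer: 10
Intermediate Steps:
j(o) = o²
7 + Y(6)*v(j(-5), 5) = 7 + 3*1 = 7 + 3 = 10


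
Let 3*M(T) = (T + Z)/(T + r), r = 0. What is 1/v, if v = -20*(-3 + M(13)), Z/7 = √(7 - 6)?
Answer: 39/1940 ≈ 0.020103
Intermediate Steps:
Z = 7 (Z = 7*√(7 - 6) = 7*√1 = 7*1 = 7)
M(T) = (7 + T)/(3*T) (M(T) = ((T + 7)/(T + 0))/3 = ((7 + T)/T)/3 = (7 + T)/(3*T))
v = 1940/39 (v = -20*(-3 + (⅓)*(7 + 13)/13) = -20*(-3 + (⅓)*(1/13)*20) = -20*(-3 + 20/39) = -20*(-97/39) = 1940/39 ≈ 49.744)
1/v = 1/(1940/39) = 39/1940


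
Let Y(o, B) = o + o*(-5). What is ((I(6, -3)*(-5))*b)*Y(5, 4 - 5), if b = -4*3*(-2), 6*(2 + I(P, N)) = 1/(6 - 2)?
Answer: -4700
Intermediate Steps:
I(P, N) = -47/24 (I(P, N) = -2 + 1/(6*(6 - 2)) = -2 + (1/6)/4 = -2 + (1/6)*(1/4) = -2 + 1/24 = -47/24)
Y(o, B) = -4*o (Y(o, B) = o - 5*o = -4*o)
b = 24 (b = -12*(-2) = 24)
((I(6, -3)*(-5))*b)*Y(5, 4 - 5) = (-47/24*(-5)*24)*(-4*5) = ((235/24)*24)*(-20) = 235*(-20) = -4700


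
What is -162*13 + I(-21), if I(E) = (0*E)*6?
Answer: -2106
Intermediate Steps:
I(E) = 0 (I(E) = 0*6 = 0)
-162*13 + I(-21) = -162*13 + 0 = -2106 + 0 = -2106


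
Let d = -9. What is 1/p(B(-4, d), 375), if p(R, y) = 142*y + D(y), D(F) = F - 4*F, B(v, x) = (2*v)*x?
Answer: 1/52125 ≈ 1.9185e-5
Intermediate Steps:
B(v, x) = 2*v*x
D(F) = -3*F
p(R, y) = 139*y (p(R, y) = 142*y - 3*y = 139*y)
1/p(B(-4, d), 375) = 1/(139*375) = 1/52125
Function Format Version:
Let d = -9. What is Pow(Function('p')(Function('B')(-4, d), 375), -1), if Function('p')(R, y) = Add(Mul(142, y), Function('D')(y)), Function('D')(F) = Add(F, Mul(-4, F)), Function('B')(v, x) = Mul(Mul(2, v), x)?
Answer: Rational(1, 52125) ≈ 1.9185e-5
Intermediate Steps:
Function('B')(v, x) = Mul(2, v, x)
Function('D')(F) = Mul(-3, F)
Function('p')(R, y) = Mul(139, y) (Function('p')(R, y) = Add(Mul(142, y), Mul(-3, y)) = Mul(139, y))
Pow(Function('p')(Function('B')(-4, d), 375), -1) = Pow(Mul(139, 375), -1) = Pow(52125, -1) = Rational(1, 52125)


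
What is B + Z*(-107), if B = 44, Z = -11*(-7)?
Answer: -8195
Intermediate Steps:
Z = 77
B + Z*(-107) = 44 + 77*(-107) = 44 - 8239 = -8195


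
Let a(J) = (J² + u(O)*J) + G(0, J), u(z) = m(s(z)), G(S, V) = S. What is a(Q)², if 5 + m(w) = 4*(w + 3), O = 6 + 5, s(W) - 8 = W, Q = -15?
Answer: 1040400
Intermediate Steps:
s(W) = 8 + W
O = 11
m(w) = 7 + 4*w (m(w) = -5 + 4*(w + 3) = -5 + 4*(3 + w) = -5 + (12 + 4*w) = 7 + 4*w)
u(z) = 39 + 4*z (u(z) = 7 + 4*(8 + z) = 7 + (32 + 4*z) = 39 + 4*z)
a(J) = J² + 83*J (a(J) = (J² + (39 + 4*11)*J) + 0 = (J² + (39 + 44)*J) + 0 = (J² + 83*J) + 0 = J² + 83*J)
a(Q)² = (-15*(83 - 15))² = (-15*68)² = (-1020)² = 1040400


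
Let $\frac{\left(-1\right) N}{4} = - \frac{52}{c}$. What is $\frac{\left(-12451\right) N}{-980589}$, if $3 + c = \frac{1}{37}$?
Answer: $- \frac{47911448}{53932395} \approx -0.88836$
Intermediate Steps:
$c = - \frac{110}{37}$ ($c = -3 + \frac{1}{37} = - \frac{110}{37} \approx -2.973$)
$N = - \frac{3848}{55}$ ($N = - 4 \left(- \frac{52}{- \frac{110}{37}}\right) = - 4 \left(\left(-52\right) \left(- \frac{37}{110}\right)\right) = \left(-4\right) \frac{962}{55} = - \frac{3848}{55} \approx -69.964$)
$\frac{\left(-12451\right) N}{-980589} = \frac{\left(-12451\right) \left(- \frac{3848}{55}\right)}{-980589} = \frac{47911448}{55} \left(- \frac{1}{980589}\right) = - \frac{47911448}{53932395}$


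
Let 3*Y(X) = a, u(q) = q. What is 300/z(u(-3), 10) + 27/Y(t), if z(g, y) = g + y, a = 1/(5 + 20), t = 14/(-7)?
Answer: 14475/7 ≈ 2067.9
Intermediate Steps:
t = -2 (t = 14*(-⅐) = -2)
a = 1/25 ≈ 0.040000
Y(X) = 1/75 (Y(X) = (⅓)*(1/25) = 1/75)
300/z(u(-3), 10) + 27/Y(t) = 300/(-3 + 10) + 27/(1/75) = 300/7 + 27*75 = 300*(⅐) + 2025 = 300/7 + 2025 = 14475/7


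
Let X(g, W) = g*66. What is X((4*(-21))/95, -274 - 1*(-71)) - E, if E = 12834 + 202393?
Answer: -20452109/95 ≈ -2.1529e+5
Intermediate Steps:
X(g, W) = 66*g
E = 215227
X((4*(-21))/95, -274 - 1*(-71)) - E = 66*((4*(-21))/95) - 1*215227 = 66*(-84*1/95) - 215227 = 66*(-84/95) - 215227 = -5544/95 - 215227 = -20452109/95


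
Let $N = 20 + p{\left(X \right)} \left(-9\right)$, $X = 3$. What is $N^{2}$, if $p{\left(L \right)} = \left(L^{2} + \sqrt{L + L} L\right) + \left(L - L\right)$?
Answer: $8095 + 3294 \sqrt{6} \approx 16164.0$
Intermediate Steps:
$p{\left(L \right)} = L^{2} + \sqrt{2} L^{\frac{3}{2}}$ ($p{\left(L \right)} = \left(L^{2} + \sqrt{2 L} L\right) + 0 = \left(L^{2} + \sqrt{2} \sqrt{L} L\right) + 0 = \left(L^{2} + \sqrt{2} L^{\frac{3}{2}}\right) + 0 = L^{2} + \sqrt{2} L^{\frac{3}{2}}$)
$N = -61 - 27 \sqrt{6}$ ($N = 20 + \left(3^{2} + \sqrt{2} \cdot 3^{\frac{3}{2}}\right) \left(-9\right) = 20 + \left(9 + \sqrt{2} \cdot 3 \sqrt{3}\right) \left(-9\right) = 20 + \left(9 + 3 \sqrt{6}\right) \left(-9\right) = 20 - \left(81 + 27 \sqrt{6}\right) = -61 - 27 \sqrt{6} \approx -127.14$)
$N^{2} = \left(-61 - 27 \sqrt{6}\right)^{2}$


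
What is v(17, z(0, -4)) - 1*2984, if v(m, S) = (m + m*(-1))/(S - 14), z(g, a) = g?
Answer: -2984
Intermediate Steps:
v(m, S) = 0 (v(m, S) = (m - m)/(-14 + S) = 0/(-14 + S) = 0)
v(17, z(0, -4)) - 1*2984 = 0 - 1*2984 = 0 - 2984 = -2984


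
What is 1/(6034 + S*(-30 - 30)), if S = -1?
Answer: 1/6094 ≈ 0.00016410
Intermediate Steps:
1/(6034 + S*(-30 - 30)) = 1/(6034 - (-30 - 30)) = 1/(6034 - 1*(-60)) = 1/(6034 + 60) = 1/6094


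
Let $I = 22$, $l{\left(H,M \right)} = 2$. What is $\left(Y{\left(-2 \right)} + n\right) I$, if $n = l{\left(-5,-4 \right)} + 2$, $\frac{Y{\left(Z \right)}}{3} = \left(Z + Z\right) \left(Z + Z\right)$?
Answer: $1144$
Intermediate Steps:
$Y{\left(Z \right)} = 12 Z^{2}$ ($Y{\left(Z \right)} = 3 \left(Z + Z\right) \left(Z + Z\right) = 3 \cdot 2 Z 2 Z = 3 \cdot 4 Z^{2} = 12 Z^{2}$)
$n = 4$ ($n = 2 + 2 = 4$)
$\left(Y{\left(-2 \right)} + n\right) I = \left(12 \left(-2\right)^{2} + 4\right) 22 = \left(12 \cdot 4 + 4\right) 22 = \left(48 + 4\right) 22 = 52 \cdot 22 = 1144$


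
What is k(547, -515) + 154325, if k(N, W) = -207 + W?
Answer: 153603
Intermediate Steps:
k(547, -515) + 154325 = (-207 - 515) + 154325 = -722 + 154325 = 153603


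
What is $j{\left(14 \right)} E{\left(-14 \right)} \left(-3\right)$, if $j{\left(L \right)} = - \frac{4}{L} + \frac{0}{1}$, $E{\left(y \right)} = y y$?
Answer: $168$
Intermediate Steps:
$E{\left(y \right)} = y^{2}$
$j{\left(L \right)} = - \frac{4}{L}$ ($j{\left(L \right)} = - \frac{4}{L} + 0 \cdot 1 = - \frac{4}{L} + 0 = - \frac{4}{L}$)
$j{\left(14 \right)} E{\left(-14 \right)} \left(-3\right) = - \frac{4}{14} \left(-14\right)^{2} \left(-3\right) = \left(-4\right) \frac{1}{14} \cdot 196 \left(-3\right) = \left(- \frac{2}{7}\right) 196 \left(-3\right) = \left(-56\right) \left(-3\right) = 168$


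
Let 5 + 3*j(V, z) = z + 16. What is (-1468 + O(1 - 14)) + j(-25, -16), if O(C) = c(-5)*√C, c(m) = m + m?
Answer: -4409/3 - 10*I*√13 ≈ -1469.7 - 36.056*I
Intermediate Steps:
j(V, z) = 11/3 + z/3 (j(V, z) = -5/3 + (z + 16)/3 = -5/3 + (16 + z)/3 = -5/3 + (16/3 + z/3) = 11/3 + z/3)
c(m) = 2*m
O(C) = -10*√C (O(C) = (2*(-5))*√C = -10*√C)
(-1468 + O(1 - 14)) + j(-25, -16) = (-1468 - 10*√(1 - 14)) + (11/3 + (⅓)*(-16)) = (-1468 - 10*I*√13) + (11/3 - 16/3) = (-1468 - 10*I*√13) - 5/3 = -4409/3 - 10*I*√13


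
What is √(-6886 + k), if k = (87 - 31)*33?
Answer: I*√5038 ≈ 70.979*I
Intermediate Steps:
k = 1848 (k = 56*33 = 1848)
√(-6886 + k) = √(-6886 + 1848) = √(-5038) = I*√5038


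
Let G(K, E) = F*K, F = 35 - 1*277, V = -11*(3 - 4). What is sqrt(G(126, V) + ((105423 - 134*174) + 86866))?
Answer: sqrt(138481) ≈ 372.13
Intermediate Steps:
V = 11 (V = -11*(-1) = 11)
F = -242 (F = 35 - 277 = -242)
G(K, E) = -242*K
sqrt(G(126, V) + ((105423 - 134*174) + 86866)) = sqrt(-242*126 + ((105423 - 134*174) + 86866)) = sqrt(-30492 + ((105423 - 23316) + 86866)) = sqrt(-30492 + (82107 + 86866)) = sqrt(-30492 + 168973) = sqrt(138481)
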